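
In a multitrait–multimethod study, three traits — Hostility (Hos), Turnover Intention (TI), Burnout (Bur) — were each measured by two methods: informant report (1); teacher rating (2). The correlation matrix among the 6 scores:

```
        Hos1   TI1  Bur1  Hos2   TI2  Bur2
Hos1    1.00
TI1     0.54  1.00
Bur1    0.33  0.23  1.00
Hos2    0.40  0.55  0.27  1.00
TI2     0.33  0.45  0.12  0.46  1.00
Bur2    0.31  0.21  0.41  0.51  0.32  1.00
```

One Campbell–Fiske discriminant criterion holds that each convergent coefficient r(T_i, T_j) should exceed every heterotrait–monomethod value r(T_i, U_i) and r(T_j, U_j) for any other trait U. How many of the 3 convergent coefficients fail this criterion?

Each convergent coefficient versus the relevant comparison correlations:
Hos (methods 1·2): 0.40 vs {0.54, 0.46, 0.33, 0.51} → fail.
TI (methods 1·2): 0.45 vs {0.54, 0.46, 0.23, 0.32} → fail.
Bur (methods 1·2): 0.41 vs {0.33, 0.51, 0.23, 0.32} → fail.
3 of 3 fail.

3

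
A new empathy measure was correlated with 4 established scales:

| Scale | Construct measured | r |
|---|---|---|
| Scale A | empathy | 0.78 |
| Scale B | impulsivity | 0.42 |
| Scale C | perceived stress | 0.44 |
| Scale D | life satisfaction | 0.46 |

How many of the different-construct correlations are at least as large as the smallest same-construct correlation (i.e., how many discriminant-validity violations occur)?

0

Convergent (same construct = empathy): Scale A.
Smallest convergent = 0.78. Discriminant values: 0.42, 0.44, 0.46; count ≥ 0.78 → 0.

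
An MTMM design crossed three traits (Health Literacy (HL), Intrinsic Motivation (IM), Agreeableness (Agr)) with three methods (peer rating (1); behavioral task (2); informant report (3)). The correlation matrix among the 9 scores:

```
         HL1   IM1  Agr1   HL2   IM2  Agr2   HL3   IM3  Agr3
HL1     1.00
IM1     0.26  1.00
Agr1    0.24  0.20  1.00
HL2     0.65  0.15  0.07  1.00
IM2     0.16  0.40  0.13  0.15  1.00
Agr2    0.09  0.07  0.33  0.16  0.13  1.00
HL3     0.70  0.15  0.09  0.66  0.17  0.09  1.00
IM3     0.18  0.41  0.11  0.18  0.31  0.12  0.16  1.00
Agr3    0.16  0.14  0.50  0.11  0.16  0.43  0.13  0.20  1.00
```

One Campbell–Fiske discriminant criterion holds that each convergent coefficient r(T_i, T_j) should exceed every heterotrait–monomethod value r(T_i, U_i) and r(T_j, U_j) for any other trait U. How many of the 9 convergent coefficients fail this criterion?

Convergent coefficients and their comparison sets:
HL (methods 1·2): 0.65 vs {0.26, 0.15, 0.24, 0.16} → pass.
HL (methods 1·3): 0.70 vs {0.26, 0.16, 0.24, 0.13} → pass.
HL (methods 2·3): 0.66 vs {0.15, 0.16, 0.16, 0.13} → pass.
IM (methods 1·2): 0.40 vs {0.26, 0.15, 0.20, 0.13} → pass.
IM (methods 1·3): 0.41 vs {0.26, 0.16, 0.20, 0.20} → pass.
IM (methods 2·3): 0.31 vs {0.15, 0.16, 0.13, 0.20} → pass.
Agr (methods 1·2): 0.33 vs {0.24, 0.16, 0.20, 0.13} → pass.
Agr (methods 1·3): 0.50 vs {0.24, 0.13, 0.20, 0.20} → pass.
Agr (methods 2·3): 0.43 vs {0.16, 0.13, 0.13, 0.20} → pass.
0 of 9 fail.

0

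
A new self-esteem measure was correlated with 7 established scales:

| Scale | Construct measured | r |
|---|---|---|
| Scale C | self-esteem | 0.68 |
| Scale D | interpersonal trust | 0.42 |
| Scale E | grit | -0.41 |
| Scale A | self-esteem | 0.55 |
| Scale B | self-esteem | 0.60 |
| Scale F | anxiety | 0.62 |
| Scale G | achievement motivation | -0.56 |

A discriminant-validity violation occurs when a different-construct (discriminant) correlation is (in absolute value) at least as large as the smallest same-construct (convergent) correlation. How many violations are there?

Convergent (same construct = self-esteem): Scale C, Scale A, Scale B.
Smallest convergent = 0.55. Discriminant |r|: 0.42, 0.41, 0.62, 0.56; count ≥ 0.55 → 2.

2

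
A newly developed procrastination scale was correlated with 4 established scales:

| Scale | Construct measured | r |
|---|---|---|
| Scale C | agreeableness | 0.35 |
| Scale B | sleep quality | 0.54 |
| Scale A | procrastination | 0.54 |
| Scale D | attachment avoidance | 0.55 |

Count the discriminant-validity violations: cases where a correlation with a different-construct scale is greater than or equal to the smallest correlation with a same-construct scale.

2

Convergent (same construct = procrastination): Scale A.
Smallest convergent = 0.54. Discriminant values: 0.35, 0.54, 0.55; count ≥ 0.54 → 2.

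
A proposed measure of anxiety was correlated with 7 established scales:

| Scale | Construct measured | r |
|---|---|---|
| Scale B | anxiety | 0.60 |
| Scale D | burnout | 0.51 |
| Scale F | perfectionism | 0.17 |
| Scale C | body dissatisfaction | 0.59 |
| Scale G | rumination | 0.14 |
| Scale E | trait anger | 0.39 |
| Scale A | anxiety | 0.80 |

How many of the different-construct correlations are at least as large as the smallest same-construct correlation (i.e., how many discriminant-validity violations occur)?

0

Convergent (same construct = anxiety): Scale B, Scale A.
Smallest convergent = 0.60. Discriminant values: 0.51, 0.17, 0.59, 0.14, 0.39; count ≥ 0.60 → 0.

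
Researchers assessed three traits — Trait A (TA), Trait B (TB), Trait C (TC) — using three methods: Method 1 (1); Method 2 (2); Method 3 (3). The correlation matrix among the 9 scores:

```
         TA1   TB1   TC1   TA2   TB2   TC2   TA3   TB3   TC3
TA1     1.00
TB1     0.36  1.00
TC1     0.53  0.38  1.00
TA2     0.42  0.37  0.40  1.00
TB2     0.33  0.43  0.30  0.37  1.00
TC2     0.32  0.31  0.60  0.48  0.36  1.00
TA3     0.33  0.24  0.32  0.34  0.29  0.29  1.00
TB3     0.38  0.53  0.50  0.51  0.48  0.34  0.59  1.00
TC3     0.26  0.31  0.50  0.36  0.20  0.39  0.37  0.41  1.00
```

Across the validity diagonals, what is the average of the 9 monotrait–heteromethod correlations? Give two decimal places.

Convergent values: 0.42, 0.33, 0.34, 0.43, 0.53, 0.48, 0.60, 0.50, 0.39; mean = 4.02/9 = 0.45.

0.45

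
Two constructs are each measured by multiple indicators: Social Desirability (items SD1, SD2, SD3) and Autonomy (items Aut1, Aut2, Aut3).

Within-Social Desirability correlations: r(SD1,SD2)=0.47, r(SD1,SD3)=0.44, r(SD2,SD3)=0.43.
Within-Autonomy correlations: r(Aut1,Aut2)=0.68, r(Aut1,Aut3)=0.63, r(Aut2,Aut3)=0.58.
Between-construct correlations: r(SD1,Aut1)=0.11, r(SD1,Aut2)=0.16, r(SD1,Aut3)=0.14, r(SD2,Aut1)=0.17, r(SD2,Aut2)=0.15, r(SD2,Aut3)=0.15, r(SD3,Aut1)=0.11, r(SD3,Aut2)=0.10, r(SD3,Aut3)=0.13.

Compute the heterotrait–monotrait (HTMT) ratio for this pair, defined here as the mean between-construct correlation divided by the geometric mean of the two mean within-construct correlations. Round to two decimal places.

Mean heterotrait r = 1.22/9 = 0.1356.
Mean within-SD = 1.34/3 = 0.4467; mean within-Aut = 1.89/3 = 0.6300.
Geometric mean = √(0.4467 × 0.6300) = 0.5305.
HTMT = 0.1356 / 0.5305 = 0.26.

0.26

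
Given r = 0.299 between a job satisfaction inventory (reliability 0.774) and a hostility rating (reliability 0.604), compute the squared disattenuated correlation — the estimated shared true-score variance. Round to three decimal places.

0.191

Disattenuated r = 0.299 / √(0.774 × 0.604) = 0.299 / 0.6837 = 0.4373.
Shared true-score variance = 0.4373² = 0.1912 ≈ 0.191.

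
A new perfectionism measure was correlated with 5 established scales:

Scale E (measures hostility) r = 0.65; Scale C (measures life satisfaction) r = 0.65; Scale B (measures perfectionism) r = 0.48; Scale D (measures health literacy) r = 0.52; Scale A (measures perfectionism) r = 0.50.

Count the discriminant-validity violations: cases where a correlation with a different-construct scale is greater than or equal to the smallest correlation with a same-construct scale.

3

Convergent (same construct = perfectionism): Scale B, Scale A.
Smallest convergent = 0.48. Discriminant values: 0.65, 0.65, 0.52; count ≥ 0.48 → 3.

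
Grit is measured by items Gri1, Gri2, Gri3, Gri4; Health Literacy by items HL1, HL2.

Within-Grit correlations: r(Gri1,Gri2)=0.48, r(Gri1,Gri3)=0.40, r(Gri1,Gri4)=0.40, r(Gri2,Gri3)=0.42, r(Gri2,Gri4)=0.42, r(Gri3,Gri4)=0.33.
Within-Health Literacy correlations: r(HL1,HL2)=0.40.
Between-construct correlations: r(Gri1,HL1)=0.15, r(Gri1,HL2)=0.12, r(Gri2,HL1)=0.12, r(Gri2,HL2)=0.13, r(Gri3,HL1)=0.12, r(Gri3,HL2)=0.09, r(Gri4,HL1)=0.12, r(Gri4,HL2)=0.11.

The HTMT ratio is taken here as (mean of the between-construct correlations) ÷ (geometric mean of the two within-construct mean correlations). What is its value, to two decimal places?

Mean between = 0.96/8 = 0.1200.
Mean within-Gri = 2.45/6 = 0.4083; mean within-HL = 0.40/1 = 0.4000.
Geometric mean = √(0.4083 × 0.4000) = 0.4041.
HTMT = 0.1200 / 0.4041 = 0.30.

0.30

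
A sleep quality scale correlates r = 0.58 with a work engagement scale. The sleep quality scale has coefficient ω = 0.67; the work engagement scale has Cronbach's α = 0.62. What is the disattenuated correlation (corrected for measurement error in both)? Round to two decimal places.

r_true = r_obs / √(r_xx · r_yy) = 0.58 / √(0.67 × 0.62) = 0.58 / √0.4154 = 0.58 / 0.6445 ≈ 0.90.

0.90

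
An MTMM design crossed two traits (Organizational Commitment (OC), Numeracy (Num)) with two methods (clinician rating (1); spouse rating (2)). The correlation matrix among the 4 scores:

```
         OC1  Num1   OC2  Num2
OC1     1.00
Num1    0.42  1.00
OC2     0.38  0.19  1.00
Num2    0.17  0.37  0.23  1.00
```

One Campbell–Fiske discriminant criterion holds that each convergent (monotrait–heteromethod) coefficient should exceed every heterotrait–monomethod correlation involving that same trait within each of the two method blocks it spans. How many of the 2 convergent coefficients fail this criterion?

Checking each validity diagonal entry against its comparison values:
OC (methods 1·2): 0.38 vs {0.42, 0.23} → fail.
Num (methods 1·2): 0.37 vs {0.42, 0.23} → fail.
2 of 2 fail.

2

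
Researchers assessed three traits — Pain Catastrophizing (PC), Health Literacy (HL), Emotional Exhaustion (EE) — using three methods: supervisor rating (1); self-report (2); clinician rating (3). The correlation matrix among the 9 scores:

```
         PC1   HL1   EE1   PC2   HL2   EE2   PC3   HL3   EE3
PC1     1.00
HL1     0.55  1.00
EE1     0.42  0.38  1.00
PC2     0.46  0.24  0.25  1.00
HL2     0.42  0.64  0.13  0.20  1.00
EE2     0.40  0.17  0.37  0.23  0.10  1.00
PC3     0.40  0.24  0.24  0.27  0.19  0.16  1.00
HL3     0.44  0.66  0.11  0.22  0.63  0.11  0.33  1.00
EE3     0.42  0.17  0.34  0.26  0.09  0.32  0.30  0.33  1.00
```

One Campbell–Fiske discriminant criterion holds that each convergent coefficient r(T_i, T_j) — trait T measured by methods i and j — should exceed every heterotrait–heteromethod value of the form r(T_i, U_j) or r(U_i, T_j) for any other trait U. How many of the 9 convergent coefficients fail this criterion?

Checking each validity diagonal entry against its comparison values:
PC (methods 1·2): 0.46 vs {0.42, 0.24, 0.40, 0.25} → pass.
PC (methods 1·3): 0.40 vs {0.44, 0.24, 0.42, 0.24} → fail.
PC (methods 2·3): 0.27 vs {0.22, 0.19, 0.26, 0.16} → pass.
HL (methods 1·2): 0.64 vs {0.24, 0.42, 0.17, 0.13} → pass.
HL (methods 1·3): 0.66 vs {0.24, 0.44, 0.17, 0.11} → pass.
HL (methods 2·3): 0.63 vs {0.19, 0.22, 0.09, 0.11} → pass.
EE (methods 1·2): 0.37 vs {0.25, 0.40, 0.13, 0.17} → fail.
EE (methods 1·3): 0.34 vs {0.24, 0.42, 0.11, 0.17} → fail.
EE (methods 2·3): 0.32 vs {0.16, 0.26, 0.11, 0.09} → pass.
3 of 9 fail.

3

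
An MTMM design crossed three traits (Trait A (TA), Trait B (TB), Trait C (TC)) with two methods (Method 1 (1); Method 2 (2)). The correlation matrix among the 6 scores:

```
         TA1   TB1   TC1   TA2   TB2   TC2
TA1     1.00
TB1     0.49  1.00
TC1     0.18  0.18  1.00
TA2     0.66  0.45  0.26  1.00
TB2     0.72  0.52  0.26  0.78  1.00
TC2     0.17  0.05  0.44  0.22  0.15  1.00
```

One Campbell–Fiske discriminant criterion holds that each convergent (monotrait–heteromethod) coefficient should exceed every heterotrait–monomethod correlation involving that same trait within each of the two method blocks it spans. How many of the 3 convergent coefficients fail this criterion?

Each convergent coefficient versus the relevant comparison correlations:
TA (methods 1·2): 0.66 vs {0.49, 0.78, 0.18, 0.22} → fail.
TB (methods 1·2): 0.52 vs {0.49, 0.78, 0.18, 0.15} → fail.
TC (methods 1·2): 0.44 vs {0.18, 0.22, 0.18, 0.15} → pass.
2 of 3 fail.

2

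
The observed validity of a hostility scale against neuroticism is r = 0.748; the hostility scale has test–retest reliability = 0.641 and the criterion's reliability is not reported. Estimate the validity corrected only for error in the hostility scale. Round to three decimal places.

0.934

Single correction: r_c = r_obs / √r_xx = 0.748 / √0.641 = 0.748 / 0.8006 ≈ 0.934.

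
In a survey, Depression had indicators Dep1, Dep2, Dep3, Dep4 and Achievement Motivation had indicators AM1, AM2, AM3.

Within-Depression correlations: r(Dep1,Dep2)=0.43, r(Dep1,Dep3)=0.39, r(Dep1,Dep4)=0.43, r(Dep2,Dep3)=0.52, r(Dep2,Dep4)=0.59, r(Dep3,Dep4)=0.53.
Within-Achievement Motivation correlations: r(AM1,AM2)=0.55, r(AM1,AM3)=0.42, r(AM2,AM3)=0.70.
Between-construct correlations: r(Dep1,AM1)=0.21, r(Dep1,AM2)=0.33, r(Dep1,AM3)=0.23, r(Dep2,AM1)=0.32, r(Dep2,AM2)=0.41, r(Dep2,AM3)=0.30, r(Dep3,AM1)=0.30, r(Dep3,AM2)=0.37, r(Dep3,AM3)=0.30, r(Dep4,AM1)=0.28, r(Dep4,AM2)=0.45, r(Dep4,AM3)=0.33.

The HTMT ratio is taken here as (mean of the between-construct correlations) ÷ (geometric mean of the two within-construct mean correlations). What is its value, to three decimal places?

0.616

Mean between = 3.83/12 = 0.3192.
Mean within-Dep = 2.89/6 = 0.4817; mean within-AM = 1.67/3 = 0.5567.
Geometric mean = √(0.4817 × 0.5567) = 0.5178.
HTMT = 0.3192 / 0.5178 = 0.616.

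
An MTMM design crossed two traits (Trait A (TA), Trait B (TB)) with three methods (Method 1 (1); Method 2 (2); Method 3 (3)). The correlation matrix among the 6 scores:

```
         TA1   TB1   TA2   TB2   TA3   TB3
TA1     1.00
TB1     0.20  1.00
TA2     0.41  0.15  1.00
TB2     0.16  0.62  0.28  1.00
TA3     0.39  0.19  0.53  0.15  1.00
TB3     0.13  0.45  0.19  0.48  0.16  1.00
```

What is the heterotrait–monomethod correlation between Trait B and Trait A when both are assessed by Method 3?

Different traits, same method: r(TB3, TA3) = 0.16.

0.16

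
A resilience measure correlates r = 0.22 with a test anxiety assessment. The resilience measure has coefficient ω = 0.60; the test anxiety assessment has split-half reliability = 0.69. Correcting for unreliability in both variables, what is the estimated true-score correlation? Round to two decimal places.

r_true = r_obs / √(r_xx · r_yy) = 0.22 / √(0.60 × 0.69) = 0.22 / √0.4140 = 0.22 / 0.6434 ≈ 0.34.

0.34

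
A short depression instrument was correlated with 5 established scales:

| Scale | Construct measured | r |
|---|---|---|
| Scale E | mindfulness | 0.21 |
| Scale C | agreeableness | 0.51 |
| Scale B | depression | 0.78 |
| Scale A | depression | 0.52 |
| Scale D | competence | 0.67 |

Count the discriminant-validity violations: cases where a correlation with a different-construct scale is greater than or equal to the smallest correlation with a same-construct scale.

Convergent (same construct = depression): Scale B, Scale A.
Smallest convergent = 0.52. Discriminant values: 0.21, 0.51, 0.67; count ≥ 0.52 → 1.

1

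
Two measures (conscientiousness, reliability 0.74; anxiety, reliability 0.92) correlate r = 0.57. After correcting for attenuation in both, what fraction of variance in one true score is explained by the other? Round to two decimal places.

Disattenuated r = 0.57 / √(0.74 × 0.92) = 0.57 / 0.8251 = 0.6908.
Shared true-score variance = 0.6908² = 0.4772 ≈ 0.48.

0.48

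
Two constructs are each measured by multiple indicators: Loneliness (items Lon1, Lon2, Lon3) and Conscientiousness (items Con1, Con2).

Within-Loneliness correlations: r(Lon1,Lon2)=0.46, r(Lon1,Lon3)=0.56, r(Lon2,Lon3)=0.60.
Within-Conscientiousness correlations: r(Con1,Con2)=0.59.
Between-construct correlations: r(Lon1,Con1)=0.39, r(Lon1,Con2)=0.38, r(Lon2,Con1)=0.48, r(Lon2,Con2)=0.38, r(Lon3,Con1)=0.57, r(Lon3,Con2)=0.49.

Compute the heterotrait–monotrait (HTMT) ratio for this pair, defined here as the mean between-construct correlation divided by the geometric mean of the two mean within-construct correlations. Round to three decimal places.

0.794

Mean between = 2.69/6 = 0.4483.
Mean within-Lon = 1.62/3 = 0.5400; mean within-Con = 0.59/1 = 0.5900.
Geometric mean = √(0.5400 × 0.5900) = 0.5644.
HTMT = 0.4483 / 0.5644 = 0.794.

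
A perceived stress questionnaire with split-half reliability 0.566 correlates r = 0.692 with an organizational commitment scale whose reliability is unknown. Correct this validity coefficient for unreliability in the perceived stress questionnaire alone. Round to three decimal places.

0.920

Single correction: r_c = r_obs / √r_xx = 0.692 / √0.566 = 0.692 / 0.7523 ≈ 0.920.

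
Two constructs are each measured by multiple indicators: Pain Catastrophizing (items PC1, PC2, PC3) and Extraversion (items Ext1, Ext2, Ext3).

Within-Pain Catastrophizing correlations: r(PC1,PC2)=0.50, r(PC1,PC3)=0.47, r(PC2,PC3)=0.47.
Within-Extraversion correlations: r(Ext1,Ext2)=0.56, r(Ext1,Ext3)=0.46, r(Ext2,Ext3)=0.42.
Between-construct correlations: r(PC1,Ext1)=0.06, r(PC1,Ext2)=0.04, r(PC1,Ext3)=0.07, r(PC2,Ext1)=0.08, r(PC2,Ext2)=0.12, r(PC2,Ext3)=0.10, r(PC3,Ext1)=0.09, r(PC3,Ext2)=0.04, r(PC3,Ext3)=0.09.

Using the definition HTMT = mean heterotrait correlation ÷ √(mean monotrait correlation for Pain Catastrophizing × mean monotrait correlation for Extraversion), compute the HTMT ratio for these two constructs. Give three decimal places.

0.160

Mean between = 0.69/9 = 0.0767.
Mean within-PC = 1.44/3 = 0.4800; mean within-Ext = 1.44/3 = 0.4800.
Geometric mean = √(0.4800 × 0.4800) = 0.4800.
HTMT = 0.0767 / 0.4800 = 0.160.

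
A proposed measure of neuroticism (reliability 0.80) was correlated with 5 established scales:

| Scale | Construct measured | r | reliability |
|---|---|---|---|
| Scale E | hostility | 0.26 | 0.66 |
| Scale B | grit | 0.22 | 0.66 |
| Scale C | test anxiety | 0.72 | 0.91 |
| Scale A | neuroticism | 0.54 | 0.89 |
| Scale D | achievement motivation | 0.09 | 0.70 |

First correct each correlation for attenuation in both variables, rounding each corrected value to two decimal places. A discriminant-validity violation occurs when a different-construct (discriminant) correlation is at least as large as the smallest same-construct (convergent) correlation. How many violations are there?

Disattenuated r (r / √(r_scale · r_new)):
  Scale E (disc): 0.26 / √(0.66·0.80) = 0.36
  Scale B (disc): 0.22 / √(0.66·0.80) = 0.30
  Scale C (disc): 0.72 / √(0.91·0.80) = 0.84
  Scale A (conv): 0.54 / √(0.89·0.80) = 0.64
  Scale D (disc): 0.09 / √(0.70·0.80) = 0.12
Smallest convergent = 0.64. Discriminant values: 0.36, 0.30, 0.84, 0.12; count ≥ 0.64 → 1.

1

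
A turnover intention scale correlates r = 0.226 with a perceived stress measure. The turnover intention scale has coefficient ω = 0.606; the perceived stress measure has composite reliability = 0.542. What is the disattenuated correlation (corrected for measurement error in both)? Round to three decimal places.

r_true = r_obs / √(r_xx · r_yy) = 0.226 / √(0.606 × 0.542) = 0.226 / √0.328452 = 0.226 / 0.5731 ≈ 0.394.

0.394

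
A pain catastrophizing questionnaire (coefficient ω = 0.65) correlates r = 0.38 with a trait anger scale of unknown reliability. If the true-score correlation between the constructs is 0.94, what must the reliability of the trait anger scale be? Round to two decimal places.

r_true = r_obs / √(r_xx · r_yy) ⇒ 0.94 = 0.38 / √(0.65 · r_yy).
√(0.65 · r_yy) = 0.38 / 0.94 = 0.4043; 0.65 · r_yy = 0.1635; r_yy = 0.1635 / 0.65 ≈ 0.25.

0.25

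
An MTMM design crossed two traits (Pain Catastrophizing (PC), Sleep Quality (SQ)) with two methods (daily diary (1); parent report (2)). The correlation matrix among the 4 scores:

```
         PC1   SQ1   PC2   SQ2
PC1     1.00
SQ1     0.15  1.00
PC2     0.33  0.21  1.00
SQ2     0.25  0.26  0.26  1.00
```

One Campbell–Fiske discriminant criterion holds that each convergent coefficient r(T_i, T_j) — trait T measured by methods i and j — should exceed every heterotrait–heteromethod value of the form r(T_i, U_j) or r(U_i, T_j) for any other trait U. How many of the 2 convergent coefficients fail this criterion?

Convergent coefficients and their comparison sets:
PC (methods 1·2): 0.33 vs {0.25, 0.21} → pass.
SQ (methods 1·2): 0.26 vs {0.21, 0.25} → pass.
0 of 2 fail.

0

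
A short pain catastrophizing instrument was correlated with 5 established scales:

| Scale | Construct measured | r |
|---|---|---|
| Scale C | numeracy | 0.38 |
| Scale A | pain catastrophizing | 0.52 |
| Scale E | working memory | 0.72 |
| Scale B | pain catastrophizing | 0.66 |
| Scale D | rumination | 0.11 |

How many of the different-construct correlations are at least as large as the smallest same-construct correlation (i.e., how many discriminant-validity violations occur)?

1

Convergent (same construct = pain catastrophizing): Scale A, Scale B.
Smallest convergent = 0.52. Discriminant values: 0.38, 0.72, 0.11; count ≥ 0.52 → 1.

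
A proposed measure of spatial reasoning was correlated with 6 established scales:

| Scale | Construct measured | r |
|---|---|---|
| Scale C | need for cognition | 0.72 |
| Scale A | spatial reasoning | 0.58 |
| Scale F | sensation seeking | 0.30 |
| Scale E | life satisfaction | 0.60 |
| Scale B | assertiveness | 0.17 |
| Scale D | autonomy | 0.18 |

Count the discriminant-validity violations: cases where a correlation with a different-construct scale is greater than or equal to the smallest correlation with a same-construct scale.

2

Convergent (same construct = spatial reasoning): Scale A.
Smallest convergent = 0.58. Discriminant values: 0.72, 0.30, 0.60, 0.17, 0.18; count ≥ 0.58 → 2.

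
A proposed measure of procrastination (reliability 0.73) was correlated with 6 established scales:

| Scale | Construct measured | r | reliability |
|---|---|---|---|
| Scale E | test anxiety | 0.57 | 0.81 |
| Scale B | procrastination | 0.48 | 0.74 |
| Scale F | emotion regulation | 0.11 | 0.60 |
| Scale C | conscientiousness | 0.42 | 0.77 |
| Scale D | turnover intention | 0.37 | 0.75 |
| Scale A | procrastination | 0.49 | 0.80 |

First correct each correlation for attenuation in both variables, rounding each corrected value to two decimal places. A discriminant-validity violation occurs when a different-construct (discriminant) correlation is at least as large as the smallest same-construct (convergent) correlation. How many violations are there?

1

Disattenuated r (r / √(r_scale · r_new)):
  Scale E (disc): 0.57 / √(0.81·0.73) = 0.74
  Scale B (conv): 0.48 / √(0.74·0.73) = 0.65
  Scale F (disc): 0.11 / √(0.60·0.73) = 0.17
  Scale C (disc): 0.42 / √(0.77·0.73) = 0.56
  Scale D (disc): 0.37 / √(0.75·0.73) = 0.50
  Scale A (conv): 0.49 / √(0.80·0.73) = 0.64
Smallest convergent = 0.64. Discriminant values: 0.74, 0.17, 0.56, 0.50; count ≥ 0.64 → 1.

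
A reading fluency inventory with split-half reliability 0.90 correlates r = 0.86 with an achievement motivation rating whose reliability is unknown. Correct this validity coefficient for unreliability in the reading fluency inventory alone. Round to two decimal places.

Single correction: r_c = r_obs / √r_xx = 0.86 / √0.90 = 0.86 / 0.9487 ≈ 0.91.

0.91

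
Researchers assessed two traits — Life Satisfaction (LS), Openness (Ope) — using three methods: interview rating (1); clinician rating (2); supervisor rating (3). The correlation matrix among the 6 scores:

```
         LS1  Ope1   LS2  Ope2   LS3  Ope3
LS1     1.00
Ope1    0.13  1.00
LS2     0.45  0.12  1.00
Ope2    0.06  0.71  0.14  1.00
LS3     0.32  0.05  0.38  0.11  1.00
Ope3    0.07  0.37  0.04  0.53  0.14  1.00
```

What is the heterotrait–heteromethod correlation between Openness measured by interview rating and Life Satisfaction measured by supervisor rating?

Different traits and methods: r(Ope1, LS3) = 0.05.

0.05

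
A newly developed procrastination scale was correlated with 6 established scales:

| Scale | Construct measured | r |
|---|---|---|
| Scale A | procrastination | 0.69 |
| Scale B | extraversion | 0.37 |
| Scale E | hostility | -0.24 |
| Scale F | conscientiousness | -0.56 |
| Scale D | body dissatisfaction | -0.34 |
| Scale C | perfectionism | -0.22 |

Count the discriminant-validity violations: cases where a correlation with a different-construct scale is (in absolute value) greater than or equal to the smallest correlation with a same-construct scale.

Convergent (same construct = procrastination): Scale A.
Smallest convergent = 0.69. Discriminant |r|: 0.37, 0.24, 0.56, 0.34, 0.22; count ≥ 0.69 → 0.

0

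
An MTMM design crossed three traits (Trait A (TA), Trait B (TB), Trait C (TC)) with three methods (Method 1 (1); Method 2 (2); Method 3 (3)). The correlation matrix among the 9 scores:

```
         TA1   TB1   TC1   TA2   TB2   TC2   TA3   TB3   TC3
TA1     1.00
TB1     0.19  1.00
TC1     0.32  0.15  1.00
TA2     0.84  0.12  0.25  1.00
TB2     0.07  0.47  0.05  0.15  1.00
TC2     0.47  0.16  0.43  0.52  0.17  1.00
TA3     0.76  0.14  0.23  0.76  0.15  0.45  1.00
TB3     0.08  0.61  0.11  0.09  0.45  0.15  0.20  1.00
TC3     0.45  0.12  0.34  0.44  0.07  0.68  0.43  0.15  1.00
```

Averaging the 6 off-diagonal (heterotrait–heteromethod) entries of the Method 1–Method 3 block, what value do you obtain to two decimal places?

HTHM values (method 1 × method 3): 0.08, 0.45, 0.14, 0.12, 0.23, 0.11; mean = 1.13/6 = 0.19.

0.19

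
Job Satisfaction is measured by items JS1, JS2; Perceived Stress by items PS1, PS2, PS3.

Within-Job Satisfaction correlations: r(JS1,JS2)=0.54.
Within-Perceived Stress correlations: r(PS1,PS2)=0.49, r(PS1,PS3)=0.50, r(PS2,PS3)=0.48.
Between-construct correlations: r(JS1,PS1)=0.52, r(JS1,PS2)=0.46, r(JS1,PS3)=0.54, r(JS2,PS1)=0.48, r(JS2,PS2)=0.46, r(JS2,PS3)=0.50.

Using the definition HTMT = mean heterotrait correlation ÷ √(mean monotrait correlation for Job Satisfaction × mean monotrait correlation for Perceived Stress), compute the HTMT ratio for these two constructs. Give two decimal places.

0.96

Mean between = 2.96/6 = 0.4933.
Mean within-JS = 0.54/1 = 0.5400; mean within-PS = 1.47/3 = 0.4900.
Geometric mean = √(0.5400 × 0.4900) = 0.5144.
HTMT = 0.4933 / 0.5144 = 0.96.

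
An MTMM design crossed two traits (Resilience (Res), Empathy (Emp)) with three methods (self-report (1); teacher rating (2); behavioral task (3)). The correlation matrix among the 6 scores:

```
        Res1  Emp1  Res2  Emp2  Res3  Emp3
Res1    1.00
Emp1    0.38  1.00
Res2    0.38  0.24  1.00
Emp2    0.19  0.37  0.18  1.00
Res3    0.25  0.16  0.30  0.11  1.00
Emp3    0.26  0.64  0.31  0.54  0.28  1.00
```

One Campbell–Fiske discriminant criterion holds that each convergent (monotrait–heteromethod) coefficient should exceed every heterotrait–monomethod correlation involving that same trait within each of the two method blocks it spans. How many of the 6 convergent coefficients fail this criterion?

3

Each convergent coefficient versus the relevant comparison correlations:
Res (methods 1·2): 0.38 vs {0.38, 0.18} → fail.
Res (methods 1·3): 0.25 vs {0.38, 0.28} → fail.
Res (methods 2·3): 0.30 vs {0.18, 0.28} → pass.
Emp (methods 1·2): 0.37 vs {0.38, 0.18} → fail.
Emp (methods 1·3): 0.64 vs {0.38, 0.28} → pass.
Emp (methods 2·3): 0.54 vs {0.18, 0.28} → pass.
3 of 6 fail.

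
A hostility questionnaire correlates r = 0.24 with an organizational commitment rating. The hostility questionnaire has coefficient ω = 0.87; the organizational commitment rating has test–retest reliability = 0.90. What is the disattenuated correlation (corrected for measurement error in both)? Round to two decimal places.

r_true = r_obs / √(r_xx · r_yy) = 0.24 / √(0.87 × 0.90) = 0.24 / √0.7830 = 0.24 / 0.8849 ≈ 0.27.

0.27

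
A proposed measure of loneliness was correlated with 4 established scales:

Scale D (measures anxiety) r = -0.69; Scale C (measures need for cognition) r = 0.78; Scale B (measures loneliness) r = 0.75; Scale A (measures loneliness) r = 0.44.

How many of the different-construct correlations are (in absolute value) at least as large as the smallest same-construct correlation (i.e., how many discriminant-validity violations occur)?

Convergent (same construct = loneliness): Scale B, Scale A.
Smallest convergent = 0.44. Discriminant |r|: 0.69, 0.78; count ≥ 0.44 → 2.

2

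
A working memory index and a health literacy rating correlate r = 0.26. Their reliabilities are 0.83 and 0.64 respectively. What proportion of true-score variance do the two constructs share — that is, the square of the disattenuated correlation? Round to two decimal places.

0.13

Disattenuated r = 0.26 / √(0.83 × 0.64) = 0.26 / 0.7288 = 0.3568.
Shared true-score variance = 0.3568² = 0.1273 ≈ 0.13.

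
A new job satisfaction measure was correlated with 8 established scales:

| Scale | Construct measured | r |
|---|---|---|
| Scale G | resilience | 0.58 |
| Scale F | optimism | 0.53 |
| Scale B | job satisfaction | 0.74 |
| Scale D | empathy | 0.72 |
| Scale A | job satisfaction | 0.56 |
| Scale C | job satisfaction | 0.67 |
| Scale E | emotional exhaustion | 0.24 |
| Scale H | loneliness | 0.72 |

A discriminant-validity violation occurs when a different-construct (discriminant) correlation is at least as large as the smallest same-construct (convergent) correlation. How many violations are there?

Convergent (same construct = job satisfaction): Scale B, Scale A, Scale C.
Smallest convergent = 0.56. Discriminant values: 0.58, 0.53, 0.72, 0.24, 0.72; count ≥ 0.56 → 3.

3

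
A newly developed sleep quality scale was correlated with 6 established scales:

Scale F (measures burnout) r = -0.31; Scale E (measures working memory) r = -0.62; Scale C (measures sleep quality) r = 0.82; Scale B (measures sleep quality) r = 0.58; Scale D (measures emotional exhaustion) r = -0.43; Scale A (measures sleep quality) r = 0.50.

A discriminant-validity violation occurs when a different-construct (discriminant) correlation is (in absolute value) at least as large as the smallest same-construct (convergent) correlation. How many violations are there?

Convergent (same construct = sleep quality): Scale C, Scale B, Scale A.
Smallest convergent = 0.50. Discriminant |r|: 0.31, 0.62, 0.43; count ≥ 0.50 → 1.

1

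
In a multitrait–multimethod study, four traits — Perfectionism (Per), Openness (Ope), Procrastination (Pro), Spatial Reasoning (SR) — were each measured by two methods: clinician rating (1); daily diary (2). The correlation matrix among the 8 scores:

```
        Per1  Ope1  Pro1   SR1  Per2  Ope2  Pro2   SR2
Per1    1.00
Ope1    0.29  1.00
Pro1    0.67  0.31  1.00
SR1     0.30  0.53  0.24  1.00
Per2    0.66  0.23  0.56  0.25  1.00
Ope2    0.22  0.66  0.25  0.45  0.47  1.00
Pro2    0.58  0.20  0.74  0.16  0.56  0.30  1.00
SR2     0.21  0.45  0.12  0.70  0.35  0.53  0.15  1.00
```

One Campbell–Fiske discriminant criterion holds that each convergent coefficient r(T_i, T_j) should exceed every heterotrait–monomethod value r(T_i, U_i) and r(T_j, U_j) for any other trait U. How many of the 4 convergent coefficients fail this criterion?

Convergent coefficients and their comparison sets:
Per (methods 1·2): 0.66 vs {0.29, 0.47, 0.67, 0.56, 0.30, 0.35} → fail.
Ope (methods 1·2): 0.66 vs {0.29, 0.47, 0.31, 0.30, 0.53, 0.53} → pass.
Pro (methods 1·2): 0.74 vs {0.67, 0.56, 0.31, 0.30, 0.24, 0.15} → pass.
SR (methods 1·2): 0.70 vs {0.30, 0.35, 0.53, 0.53, 0.24, 0.15} → pass.
1 of 4 fail.

1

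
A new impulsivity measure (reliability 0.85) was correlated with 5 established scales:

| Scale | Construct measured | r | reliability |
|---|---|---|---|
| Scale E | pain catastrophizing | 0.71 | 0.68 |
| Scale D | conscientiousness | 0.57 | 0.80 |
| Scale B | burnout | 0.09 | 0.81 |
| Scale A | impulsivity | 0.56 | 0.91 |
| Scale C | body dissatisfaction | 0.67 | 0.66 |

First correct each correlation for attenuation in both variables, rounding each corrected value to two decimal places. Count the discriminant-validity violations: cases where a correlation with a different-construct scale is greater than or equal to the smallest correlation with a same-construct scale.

Disattenuated r (r / √(r_scale · r_new)):
  Scale E (disc): 0.71 / √(0.68·0.85) = 0.93
  Scale D (disc): 0.57 / √(0.80·0.85) = 0.69
  Scale B (disc): 0.09 / √(0.81·0.85) = 0.11
  Scale A (conv): 0.56 / √(0.91·0.85) = 0.64
  Scale C (disc): 0.67 / √(0.66·0.85) = 0.89
Smallest convergent = 0.64. Discriminant values: 0.93, 0.69, 0.11, 0.89; count ≥ 0.64 → 3.

3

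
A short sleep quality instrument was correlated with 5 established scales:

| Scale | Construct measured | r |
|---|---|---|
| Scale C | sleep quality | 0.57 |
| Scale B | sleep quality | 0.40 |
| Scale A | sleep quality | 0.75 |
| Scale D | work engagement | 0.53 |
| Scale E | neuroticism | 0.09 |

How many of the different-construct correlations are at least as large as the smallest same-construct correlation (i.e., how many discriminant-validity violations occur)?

1

Convergent (same construct = sleep quality): Scale C, Scale B, Scale A.
Smallest convergent = 0.40. Discriminant values: 0.53, 0.09; count ≥ 0.40 → 1.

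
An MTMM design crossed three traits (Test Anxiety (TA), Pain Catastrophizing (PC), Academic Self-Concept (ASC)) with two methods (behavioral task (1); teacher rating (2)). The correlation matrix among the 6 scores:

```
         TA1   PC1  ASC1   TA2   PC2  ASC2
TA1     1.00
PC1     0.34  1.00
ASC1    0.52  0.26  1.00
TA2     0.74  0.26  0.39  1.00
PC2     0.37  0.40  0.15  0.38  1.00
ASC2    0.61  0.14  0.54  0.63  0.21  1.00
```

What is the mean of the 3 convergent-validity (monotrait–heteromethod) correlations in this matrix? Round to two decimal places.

Convergent values: 0.74, 0.40, 0.54; mean = 1.68/3 = 0.56.

0.56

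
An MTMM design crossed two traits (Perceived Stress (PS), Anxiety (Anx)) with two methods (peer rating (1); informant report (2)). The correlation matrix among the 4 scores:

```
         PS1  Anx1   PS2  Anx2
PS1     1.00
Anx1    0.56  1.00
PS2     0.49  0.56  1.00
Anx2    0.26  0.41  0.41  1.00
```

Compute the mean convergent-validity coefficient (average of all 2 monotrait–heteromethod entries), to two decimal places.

0.45

Convergent values: 0.49, 0.41; mean = 0.90/2 = 0.45.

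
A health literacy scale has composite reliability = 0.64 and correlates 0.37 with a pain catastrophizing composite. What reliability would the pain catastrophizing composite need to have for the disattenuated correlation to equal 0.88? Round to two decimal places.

r_true = r_obs / √(r_xx · r_yy) ⇒ 0.88 = 0.37 / √(0.64 · r_yy).
√(0.64 · r_yy) = 0.37 / 0.88 = 0.4205; 0.64 · r_yy = 0.1768; r_yy = 0.1768 / 0.64 ≈ 0.28.

0.28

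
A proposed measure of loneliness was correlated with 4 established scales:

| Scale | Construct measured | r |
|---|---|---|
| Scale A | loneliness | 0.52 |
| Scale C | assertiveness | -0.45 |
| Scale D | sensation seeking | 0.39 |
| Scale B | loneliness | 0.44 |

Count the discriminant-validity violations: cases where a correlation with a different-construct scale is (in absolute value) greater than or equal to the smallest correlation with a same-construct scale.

1

Convergent (same construct = loneliness): Scale A, Scale B.
Smallest convergent = 0.44. Discriminant |r|: 0.45, 0.39; count ≥ 0.44 → 1.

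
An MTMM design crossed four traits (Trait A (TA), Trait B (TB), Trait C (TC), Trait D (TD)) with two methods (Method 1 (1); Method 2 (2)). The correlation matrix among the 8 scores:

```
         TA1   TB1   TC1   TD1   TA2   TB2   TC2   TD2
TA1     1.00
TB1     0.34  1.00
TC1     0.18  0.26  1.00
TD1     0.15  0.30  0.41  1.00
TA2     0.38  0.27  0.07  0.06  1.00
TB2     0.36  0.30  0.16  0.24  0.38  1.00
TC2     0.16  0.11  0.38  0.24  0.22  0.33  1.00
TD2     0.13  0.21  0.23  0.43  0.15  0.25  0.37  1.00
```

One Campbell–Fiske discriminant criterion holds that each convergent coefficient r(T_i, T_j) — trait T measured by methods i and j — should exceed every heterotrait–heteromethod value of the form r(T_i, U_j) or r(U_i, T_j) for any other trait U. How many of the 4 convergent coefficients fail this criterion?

Each convergent coefficient versus the relevant comparison correlations:
TA (methods 1·2): 0.38 vs {0.36, 0.27, 0.16, 0.07, 0.13, 0.06} → pass.
TB (methods 1·2): 0.30 vs {0.27, 0.36, 0.11, 0.16, 0.21, 0.24} → fail.
TC (methods 1·2): 0.38 vs {0.07, 0.16, 0.16, 0.11, 0.23, 0.24} → pass.
TD (methods 1·2): 0.43 vs {0.06, 0.13, 0.24, 0.21, 0.24, 0.23} → pass.
1 of 4 fail.

1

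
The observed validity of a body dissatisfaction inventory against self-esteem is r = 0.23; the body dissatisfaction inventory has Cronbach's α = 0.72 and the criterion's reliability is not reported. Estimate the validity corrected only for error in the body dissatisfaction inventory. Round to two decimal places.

Single correction: r_c = r_obs / √r_xx = 0.23 / √0.72 = 0.23 / 0.8485 ≈ 0.27.

0.27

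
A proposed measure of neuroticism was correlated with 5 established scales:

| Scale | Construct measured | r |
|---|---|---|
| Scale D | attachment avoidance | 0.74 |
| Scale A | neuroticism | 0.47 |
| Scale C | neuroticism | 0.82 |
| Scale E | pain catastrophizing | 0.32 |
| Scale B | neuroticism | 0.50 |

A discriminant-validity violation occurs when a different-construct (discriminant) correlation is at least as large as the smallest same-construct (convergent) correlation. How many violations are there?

1

Convergent (same construct = neuroticism): Scale A, Scale C, Scale B.
Smallest convergent = 0.47. Discriminant values: 0.74, 0.32; count ≥ 0.47 → 1.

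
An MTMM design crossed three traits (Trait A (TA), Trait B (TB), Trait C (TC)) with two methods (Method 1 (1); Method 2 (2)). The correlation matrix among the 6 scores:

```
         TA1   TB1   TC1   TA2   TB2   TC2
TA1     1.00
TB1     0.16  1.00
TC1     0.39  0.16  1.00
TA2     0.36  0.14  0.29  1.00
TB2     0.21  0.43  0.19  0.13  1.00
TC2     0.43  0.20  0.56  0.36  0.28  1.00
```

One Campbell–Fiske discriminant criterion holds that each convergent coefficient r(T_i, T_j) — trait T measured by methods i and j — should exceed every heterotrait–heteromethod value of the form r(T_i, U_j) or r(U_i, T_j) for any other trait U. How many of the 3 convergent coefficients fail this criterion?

Each convergent coefficient versus the relevant comparison correlations:
TA (methods 1·2): 0.36 vs {0.21, 0.14, 0.43, 0.29} → fail.
TB (methods 1·2): 0.43 vs {0.14, 0.21, 0.20, 0.19} → pass.
TC (methods 1·2): 0.56 vs {0.29, 0.43, 0.19, 0.20} → pass.
1 of 3 fail.

1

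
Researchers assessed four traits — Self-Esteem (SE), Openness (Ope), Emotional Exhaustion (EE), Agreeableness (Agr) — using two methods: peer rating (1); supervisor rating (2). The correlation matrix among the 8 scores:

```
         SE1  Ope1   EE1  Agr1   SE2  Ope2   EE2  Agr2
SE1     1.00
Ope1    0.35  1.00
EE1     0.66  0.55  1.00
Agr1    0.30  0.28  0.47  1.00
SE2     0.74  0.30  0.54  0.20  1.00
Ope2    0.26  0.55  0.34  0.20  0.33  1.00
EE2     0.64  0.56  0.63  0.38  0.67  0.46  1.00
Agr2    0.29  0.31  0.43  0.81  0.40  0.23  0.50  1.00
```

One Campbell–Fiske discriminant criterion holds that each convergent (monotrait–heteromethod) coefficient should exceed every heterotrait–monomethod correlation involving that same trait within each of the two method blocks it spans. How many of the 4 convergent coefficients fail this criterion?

2

Convergent coefficients and their comparison sets:
SE (methods 1·2): 0.74 vs {0.35, 0.33, 0.66, 0.67, 0.30, 0.40} → pass.
Ope (methods 1·2): 0.55 vs {0.35, 0.33, 0.55, 0.46, 0.28, 0.23} → fail.
EE (methods 1·2): 0.63 vs {0.66, 0.67, 0.55, 0.46, 0.47, 0.50} → fail.
Agr (methods 1·2): 0.81 vs {0.30, 0.40, 0.28, 0.23, 0.47, 0.50} → pass.
2 of 4 fail.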